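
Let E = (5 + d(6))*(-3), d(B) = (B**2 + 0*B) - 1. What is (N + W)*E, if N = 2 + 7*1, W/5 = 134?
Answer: -81480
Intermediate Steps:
W = 670 (W = 5*134 = 670)
d(B) = -1 + B**2 (d(B) = (B**2 + 0) - 1 = B**2 - 1 = -1 + B**2)
E = -120 (E = (5 + (-1 + 6**2))*(-3) = (5 + (-1 + 36))*(-3) = (5 + 35)*(-3) = 40*(-3) = -120)
N = 9 (N = 2 + 7 = 9)
(N + W)*E = (9 + 670)*(-120) = 679*(-120) = -81480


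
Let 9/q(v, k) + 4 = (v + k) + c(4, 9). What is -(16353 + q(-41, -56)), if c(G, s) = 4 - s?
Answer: -1733409/106 ≈ -16353.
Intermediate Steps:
q(v, k) = 9/(-9 + k + v) (q(v, k) = 9/(-4 + ((v + k) + (4 - 1*9))) = 9/(-4 + ((k + v) + (4 - 9))) = 9/(-4 + ((k + v) - 5)) = 9/(-4 + (-5 + k + v)) = 9/(-9 + k + v))
-(16353 + q(-41, -56)) = -(16353 + 9/(-9 - 56 - 41)) = -(16353 + 9/(-106)) = -(16353 + 9*(-1/106)) = -(16353 - 9/106) = -1*1733409/106 = -1733409/106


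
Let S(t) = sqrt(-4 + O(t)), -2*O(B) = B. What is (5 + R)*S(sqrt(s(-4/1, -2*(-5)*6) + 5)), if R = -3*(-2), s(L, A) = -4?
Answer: 33*I*sqrt(2)/2 ≈ 23.335*I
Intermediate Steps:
O(B) = -B/2
S(t) = sqrt(-4 - t/2)
R = 6
(5 + R)*S(sqrt(s(-4/1, -2*(-5)*6) + 5)) = (5 + 6)*(sqrt(-16 - 2*sqrt(-4 + 5))/2) = 11*(sqrt(-16 - 2*sqrt(1))/2) = 11*(sqrt(-16 - 2*1)/2) = 11*(sqrt(-16 - 2)/2) = 11*(sqrt(-18)/2) = 11*((3*I*sqrt(2))/2) = 11*(3*I*sqrt(2)/2) = 33*I*sqrt(2)/2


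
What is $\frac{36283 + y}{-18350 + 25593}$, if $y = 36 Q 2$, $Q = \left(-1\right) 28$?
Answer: $\frac{34267}{7243} \approx 4.731$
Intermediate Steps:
$Q = -28$
$y = -2016$ ($y = 36 \left(-28\right) 2 = \left(-1008\right) 2 = -2016$)
$\frac{36283 + y}{-18350 + 25593} = \frac{36283 - 2016}{-18350 + 25593} = \frac{34267}{7243}$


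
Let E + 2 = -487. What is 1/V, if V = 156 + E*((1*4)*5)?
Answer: -1/9624 ≈ -0.00010391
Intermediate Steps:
E = -489 (E = -2 - 487 = -489)
V = -9624 (V = 156 - 489*1*4*5 = 156 - 1956*5 = 156 - 489*20 = 156 - 9780 = -9624)
1/V = 1/(-9624) = -1/9624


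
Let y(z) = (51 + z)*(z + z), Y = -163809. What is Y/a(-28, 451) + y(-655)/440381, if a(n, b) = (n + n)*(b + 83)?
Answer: 31933204063/4389717808 ≈ 7.2745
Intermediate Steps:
y(z) = 2*z*(51 + z) (y(z) = (51 + z)*(2*z) = 2*z*(51 + z))
a(n, b) = 2*n*(83 + b) (a(n, b) = (2*n)*(83 + b) = 2*n*(83 + b))
Y/a(-28, 451) + y(-655)/440381 = -163809*(-1/(56*(83 + 451))) + (2*(-655)*(51 - 655))/440381 = -163809/(2*(-28)*534) + (2*(-655)*(-604))*(1/440381) = -163809/(-29904) + 791240*(1/440381) = -163809*(-1/29904) + 791240/440381 = 54603/9968 + 791240/440381 = 31933204063/4389717808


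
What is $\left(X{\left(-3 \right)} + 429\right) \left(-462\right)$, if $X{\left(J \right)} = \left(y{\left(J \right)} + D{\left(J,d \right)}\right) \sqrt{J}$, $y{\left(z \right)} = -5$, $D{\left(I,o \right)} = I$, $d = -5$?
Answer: $-198198 + 3696 i \sqrt{3} \approx -1.982 \cdot 10^{5} + 6401.7 i$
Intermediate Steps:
$X{\left(J \right)} = \sqrt{J} \left(-5 + J\right)$ ($X{\left(J \right)} = \left(-5 + J\right) \sqrt{J} = \sqrt{J} \left(-5 + J\right)$)
$\left(X{\left(-3 \right)} + 429\right) \left(-462\right) = \left(\sqrt{-3} \left(-5 - 3\right) + 429\right) \left(-462\right) = \left(i \sqrt{3} \left(-8\right) + 429\right) \left(-462\right) = \left(- 8 i \sqrt{3} + 429\right) \left(-462\right) = \left(429 - 8 i \sqrt{3}\right) \left(-462\right) = -198198 + 3696 i \sqrt{3}$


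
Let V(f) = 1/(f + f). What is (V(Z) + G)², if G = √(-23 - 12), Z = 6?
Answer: -5039/144 + I*√35/6 ≈ -34.993 + 0.98601*I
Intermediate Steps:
V(f) = 1/(2*f)
G = I*√35 (G = √(-35) = I*√35 ≈ 5.9161*I)
(V(Z) + G)² = ((½)/6 + I*√35)² = ((½)*(⅙) + I*√35)² = (1/12 + I*√35)²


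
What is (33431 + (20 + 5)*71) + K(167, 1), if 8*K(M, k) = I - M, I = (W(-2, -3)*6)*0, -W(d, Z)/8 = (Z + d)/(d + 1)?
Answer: 281481/8 ≈ 35185.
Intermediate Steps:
W(d, Z) = -8*(Z + d)/(1 + d) (W(d, Z) = -8*(Z + d)/(d + 1) = -8*(Z + d)/(1 + d))
I = 0 (I = ((8*(-1*(-3) - 1*(-2))/(1 - 2))*6)*0 = ((8*(3 + 2)/(-1))*6)*0 = ((8*(-1)*5)*6)*0 = -40*6*0 = -240*0 = 0)
K(M, k) = -M/8 (K(M, k) = (0 - M)/8 = (-M)/8 = -M/8)
(33431 + (20 + 5)*71) + K(167, 1) = (33431 + (20 + 5)*71) - ⅛*167 = (33431 + 25*71) - 167/8 = (33431 + 1775) - 167/8 = 35206 - 167/8 = 281481/8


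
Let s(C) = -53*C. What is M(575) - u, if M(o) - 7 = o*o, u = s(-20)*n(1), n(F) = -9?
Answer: 340172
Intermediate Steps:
u = -9540 (u = -53*(-20)*(-9) = 1060*(-9) = -9540)
M(o) = 7 + o² (M(o) = 7 + o*o = 7 + o²)
M(575) - u = (7 + 575²) - 1*(-9540) = (7 + 330625) + 9540 = 330632 + 9540 = 340172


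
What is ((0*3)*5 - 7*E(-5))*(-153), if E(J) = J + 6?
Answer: 1071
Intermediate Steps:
E(J) = 6 + J
((0*3)*5 - 7*E(-5))*(-153) = ((0*3)*5 - 7*(6 - 5))*(-153) = (0*5 - 7*1)*(-153) = (0 - 7)*(-153) = -7*(-153) = 1071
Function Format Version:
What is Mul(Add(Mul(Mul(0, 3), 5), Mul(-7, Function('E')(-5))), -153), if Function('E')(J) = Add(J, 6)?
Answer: 1071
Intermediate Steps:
Function('E')(J) = Add(6, J)
Mul(Add(Mul(Mul(0, 3), 5), Mul(-7, Function('E')(-5))), -153) = Mul(Add(Mul(Mul(0, 3), 5), Mul(-7, Add(6, -5))), -153) = Mul(Add(Mul(0, 5), Mul(-7, 1)), -153) = Mul(Add(0, -7), -153) = Mul(-7, -153) = 1071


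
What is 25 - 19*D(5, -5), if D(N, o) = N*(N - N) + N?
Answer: -70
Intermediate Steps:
D(N, o) = N (D(N, o) = N*0 + N = 0 + N = N)
25 - 19*D(5, -5) = 25 - 19*5 = 25 - 95 = -70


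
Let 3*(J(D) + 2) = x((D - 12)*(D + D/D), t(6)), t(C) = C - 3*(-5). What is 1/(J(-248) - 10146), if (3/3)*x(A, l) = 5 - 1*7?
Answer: -3/30446 ≈ -9.8535e-5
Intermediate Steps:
t(C) = 15 + C (t(C) = C + 15 = 15 + C)
x(A, l) = -2 (x(A, l) = 5 - 1*7 = 5 - 7 = -2)
J(D) = -8/3 (J(D) = -2 + (1/3)*(-2) = -2 - 2/3 = -8/3)
1/(J(-248) - 10146) = 1/(-8/3 - 10146) = 1/(-30446/3) = -3/30446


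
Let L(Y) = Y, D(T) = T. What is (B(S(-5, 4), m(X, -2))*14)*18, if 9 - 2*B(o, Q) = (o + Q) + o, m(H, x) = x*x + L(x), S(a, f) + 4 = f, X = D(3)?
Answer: 882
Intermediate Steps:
X = 3
S(a, f) = -4 + f
m(H, x) = x + x² (m(H, x) = x*x + x = x² + x = x + x²)
B(o, Q) = 9/2 - o - Q/2 (B(o, Q) = 9/2 - ((o + Q) + o)/2 = 9/2 - ((Q + o) + o)/2 = 9/2 - (Q + 2*o)/2 = 9/2 + (-o - Q/2) = 9/2 - o - Q/2)
(B(S(-5, 4), m(X, -2))*14)*18 = ((9/2 - (-4 + 4) - (-1)*(1 - 2))*14)*18 = ((9/2 - 1*0 - (-1)*(-1))*14)*18 = ((9/2 + 0 - ½*2)*14)*18 = ((9/2 + 0 - 1)*14)*18 = ((7/2)*14)*18 = 49*18 = 882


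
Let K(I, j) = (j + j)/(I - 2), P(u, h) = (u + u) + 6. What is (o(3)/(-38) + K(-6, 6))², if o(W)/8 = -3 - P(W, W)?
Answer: 3969/1444 ≈ 2.7486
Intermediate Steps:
P(u, h) = 6 + 2*u (P(u, h) = 2*u + 6 = 6 + 2*u)
o(W) = -72 - 16*W (o(W) = 8*(-3 - (6 + 2*W)) = 8*(-3 + (-6 - 2*W)) = 8*(-9 - 2*W) = -72 - 16*W)
K(I, j) = 2*j/(-2 + I) (K(I, j) = (2*j)/(-2 + I) = 2*j/(-2 + I))
(o(3)/(-38) + K(-6, 6))² = ((-72 - 16*3)/(-38) + 2*6/(-2 - 6))² = ((-72 - 48)*(-1/38) + 2*6/(-8))² = (-120*(-1/38) + 2*6*(-⅛))² = (60/19 - 3/2)² = (63/38)² = 3969/1444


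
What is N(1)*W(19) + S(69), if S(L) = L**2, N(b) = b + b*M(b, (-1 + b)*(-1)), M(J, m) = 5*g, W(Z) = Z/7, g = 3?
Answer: 33631/7 ≈ 4804.4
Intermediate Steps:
W(Z) = Z/7 (W(Z) = Z*(1/7) = Z/7)
M(J, m) = 15 (M(J, m) = 5*3 = 15)
N(b) = 16*b (N(b) = b + b*15 = b + 15*b = 16*b)
N(1)*W(19) + S(69) = (16*1)*((1/7)*19) + 69**2 = 16*(19/7) + 4761 = 304/7 + 4761 = 33631/7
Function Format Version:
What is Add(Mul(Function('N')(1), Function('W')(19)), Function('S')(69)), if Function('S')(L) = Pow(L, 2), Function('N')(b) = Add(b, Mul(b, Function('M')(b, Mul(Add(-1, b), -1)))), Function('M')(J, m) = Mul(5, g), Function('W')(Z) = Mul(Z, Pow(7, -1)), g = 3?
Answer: Rational(33631, 7) ≈ 4804.4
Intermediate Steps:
Function('W')(Z) = Mul(Rational(1, 7), Z) (Function('W')(Z) = Mul(Z, Rational(1, 7)) = Mul(Rational(1, 7), Z))
Function('M')(J, m) = 15 (Function('M')(J, m) = Mul(5, 3) = 15)
Function('N')(b) = Mul(16, b) (Function('N')(b) = Add(b, Mul(b, 15)) = Add(b, Mul(15, b)) = Mul(16, b))
Add(Mul(Function('N')(1), Function('W')(19)), Function('S')(69)) = Add(Mul(Mul(16, 1), Mul(Rational(1, 7), 19)), Pow(69, 2)) = Add(Mul(16, Rational(19, 7)), 4761) = Add(Rational(304, 7), 4761) = Rational(33631, 7)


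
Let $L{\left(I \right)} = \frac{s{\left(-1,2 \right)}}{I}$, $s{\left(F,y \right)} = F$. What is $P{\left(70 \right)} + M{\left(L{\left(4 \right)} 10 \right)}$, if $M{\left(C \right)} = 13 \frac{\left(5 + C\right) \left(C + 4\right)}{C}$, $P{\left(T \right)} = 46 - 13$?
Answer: $\frac{27}{2} \approx 13.5$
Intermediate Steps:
$L{\left(I \right)} = - \frac{1}{I}$
$P{\left(T \right)} = 33$ ($P{\left(T \right)} = 46 - 13 = 33$)
$M{\left(C \right)} = \frac{13 \left(4 + C\right) \left(5 + C\right)}{C}$ ($M{\left(C \right)} = 13 \frac{\left(5 + C\right) \left(4 + C\right)}{C} = 13 \frac{\left(4 + C\right) \left(5 + C\right)}{C} = \frac{13 \left(4 + C\right) \left(5 + C\right)}{C}$)
$P{\left(70 \right)} + M{\left(L{\left(4 \right)} 10 \right)} = 33 + \left(117 + 13 - \frac{1}{4} \cdot 10 + \frac{260}{- \frac{1}{4} \cdot 10}\right) = 33 + \left(117 + 13 \left(-1\right) \frac{1}{4} \cdot 10 + \frac{260}{\left(-1\right) \frac{1}{4} \cdot 10}\right) = 33 + \left(117 + 13 \left(\left(- \frac{1}{4}\right) 10\right) + \frac{260}{\left(- \frac{1}{4}\right) 10}\right) = 33 + \left(117 + 13 \left(- \frac{5}{2}\right) + \frac{260}{- \frac{5}{2}}\right) = 33 + \left(117 - \frac{65}{2} + 260 \left(- \frac{2}{5}\right)\right) = 33 - \frac{39}{2} = \frac{27}{2}$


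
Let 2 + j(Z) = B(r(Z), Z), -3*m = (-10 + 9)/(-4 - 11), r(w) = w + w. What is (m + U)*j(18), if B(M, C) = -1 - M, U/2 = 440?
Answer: -514787/15 ≈ -34319.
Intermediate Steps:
U = 880 (U = 2*440 = 880)
r(w) = 2*w
m = -1/45 (m = -(-10 + 9)/(3*(-4 - 11)) = -(-1)/(3*(-15)) = -(-1)*(-1)/45 = -⅓*1/15 = -1/45 ≈ -0.022222)
j(Z) = -3 - 2*Z (j(Z) = -2 + (-1 - 2*Z) = -3 - 2*Z)
(m + U)*j(18) = (-1/45 + 880)*(-3 - 2*18) = 39599*(-3 - 36)/45 = (39599/45)*(-39) = -514787/15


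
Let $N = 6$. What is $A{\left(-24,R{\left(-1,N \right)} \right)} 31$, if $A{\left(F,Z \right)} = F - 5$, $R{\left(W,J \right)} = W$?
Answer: $-899$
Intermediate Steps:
$A{\left(F,Z \right)} = -5 + F$
$A{\left(-24,R{\left(-1,N \right)} \right)} 31 = \left(-5 - 24\right) 31 = \left(-29\right) 31 = -899$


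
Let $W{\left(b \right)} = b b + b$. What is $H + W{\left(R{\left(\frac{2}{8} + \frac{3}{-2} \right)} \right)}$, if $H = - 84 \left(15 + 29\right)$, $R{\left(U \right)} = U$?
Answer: $- \frac{59131}{16} \approx -3695.7$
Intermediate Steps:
$W{\left(b \right)} = b + b^{2}$ ($W{\left(b \right)} = b^{2} + b = b + b^{2}$)
$H = -3696$ ($H = \left(-84\right) 44 = -3696$)
$H + W{\left(R{\left(\frac{2}{8} + \frac{3}{-2} \right)} \right)} = -3696 + \left(\frac{2}{8} + \frac{3}{-2}\right) \left(1 + \left(\frac{2}{8} + \frac{3}{-2}\right)\right) = -3696 + \left(2 \cdot \frac{1}{8} + 3 \left(- \frac{1}{2}\right)\right) \left(1 + \left(2 \cdot \frac{1}{8} + 3 \left(- \frac{1}{2}\right)\right)\right) = -3696 + \left(\frac{1}{4} - \frac{3}{2}\right) \left(1 + \left(\frac{1}{4} - \frac{3}{2}\right)\right) = -3696 - \frac{5 \left(1 - \frac{5}{4}\right)}{4} = -3696 - - \frac{5}{16} = -3696 + \frac{5}{16} = - \frac{59131}{16}$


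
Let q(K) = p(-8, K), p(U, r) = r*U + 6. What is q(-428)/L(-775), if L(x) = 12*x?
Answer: -343/930 ≈ -0.36882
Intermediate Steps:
p(U, r) = 6 + U*r (p(U, r) = U*r + 6 = 6 + U*r)
q(K) = 6 - 8*K
q(-428)/L(-775) = (6 - 8*(-428))/((12*(-775))) = (6 + 3424)/(-9300) = 3430*(-1/9300) = -343/930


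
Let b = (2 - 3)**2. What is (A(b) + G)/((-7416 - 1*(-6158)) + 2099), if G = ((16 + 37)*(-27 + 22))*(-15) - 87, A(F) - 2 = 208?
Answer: 4098/841 ≈ 4.8728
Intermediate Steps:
b = 1 (b = (-1)**2 = 1)
A(F) = 210 (A(F) = 2 + 208 = 210)
G = 3888 (G = (53*(-5))*(-15) - 87 = -265*(-15) - 87 = 3975 - 87 = 3888)
(A(b) + G)/((-7416 - 1*(-6158)) + 2099) = (210 + 3888)/((-7416 - 1*(-6158)) + 2099) = 4098/((-7416 + 6158) + 2099) = 4098/(-1258 + 2099) = 4098/841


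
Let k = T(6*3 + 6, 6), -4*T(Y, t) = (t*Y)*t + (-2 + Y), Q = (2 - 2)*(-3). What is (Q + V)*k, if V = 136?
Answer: -30124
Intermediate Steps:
Q = 0 (Q = 0*(-3) = 0)
T(Y, t) = ½ - Y/4 - Y*t²/4 (T(Y, t) = -((t*Y)*t + (-2 + Y))/4 = -((Y*t)*t + (-2 + Y))/4 = -(Y*t² + (-2 + Y))/4 = -(-2 + Y + Y*t²)/4 = ½ - Y/4 - Y*t²/4)
k = -443/2 (k = ½ - (6*3 + 6)/4 - ¼*(6*3 + 6)*6² = ½ - (18 + 6)/4 - ¼*(18 + 6)*36 = ½ - ¼*24 - ¼*24*36 = ½ - 6 - 216 = -443/2 ≈ -221.50)
(Q + V)*k = (0 + 136)*(-443/2) = 136*(-443/2) = -30124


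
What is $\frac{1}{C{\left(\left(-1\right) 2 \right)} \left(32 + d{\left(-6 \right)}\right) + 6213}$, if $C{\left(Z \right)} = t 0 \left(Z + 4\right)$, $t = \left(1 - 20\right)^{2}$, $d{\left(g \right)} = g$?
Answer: $\frac{1}{6213} \approx 0.00016095$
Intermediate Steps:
$t = 361$ ($t = \left(1 - 20\right)^{2} = \left(-19\right)^{2} = 361$)
$C{\left(Z \right)} = 0$ ($C{\left(Z \right)} = 361 \cdot 0 \left(Z + 4\right) = 0 \left(4 + Z\right) = 0$)
$\frac{1}{C{\left(\left(-1\right) 2 \right)} \left(32 + d{\left(-6 \right)}\right) + 6213} = \frac{1}{0 \left(32 - 6\right) + 6213} = \frac{1}{0 \cdot 26 + 6213} = \frac{1}{0 + 6213} = \frac{1}{6213}$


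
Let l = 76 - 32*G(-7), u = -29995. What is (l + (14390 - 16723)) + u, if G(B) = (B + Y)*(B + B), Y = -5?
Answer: -37628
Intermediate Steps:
G(B) = 2*B*(-5 + B) (G(B) = (B - 5)*(B + B) = (-5 + B)*(2*B) = 2*B*(-5 + B))
l = -5300 (l = 76 - 64*(-7)*(-5 - 7) = 76 - 64*(-7)*(-12) = 76 - 32*168 = 76 - 5376 = -5300)
(l + (14390 - 16723)) + u = (-5300 + (14390 - 16723)) - 29995 = (-5300 - 2333) - 29995 = -7633 - 29995 = -37628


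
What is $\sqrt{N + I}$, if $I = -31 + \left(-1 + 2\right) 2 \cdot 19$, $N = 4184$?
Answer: $\sqrt{4191} \approx 64.738$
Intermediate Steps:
$I = 7$ ($I = -31 + 1 \cdot 2 \cdot 19 = -31 + 2 \cdot 19 = -31 + 38 = 7$)
$\sqrt{N + I} = \sqrt{4184 + 7} = \sqrt{4191}$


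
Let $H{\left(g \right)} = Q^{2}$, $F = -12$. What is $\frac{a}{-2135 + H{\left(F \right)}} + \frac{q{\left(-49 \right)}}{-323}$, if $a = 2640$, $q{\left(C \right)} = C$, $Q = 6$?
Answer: $- \frac{749869}{677977} \approx -1.106$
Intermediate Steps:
$H{\left(g \right)} = 36$ ($H{\left(g \right)} = 6^{2} = 36$)
$\frac{a}{-2135 + H{\left(F \right)}} + \frac{q{\left(-49 \right)}}{-323} = \frac{2640}{-2135 + 36} - \frac{49}{-323} = \frac{2640}{-2099} - - \frac{49}{323} = 2640 \left(- \frac{1}{2099}\right) + \frac{49}{323} = - \frac{2640}{2099} + \frac{49}{323} = - \frac{749869}{677977}$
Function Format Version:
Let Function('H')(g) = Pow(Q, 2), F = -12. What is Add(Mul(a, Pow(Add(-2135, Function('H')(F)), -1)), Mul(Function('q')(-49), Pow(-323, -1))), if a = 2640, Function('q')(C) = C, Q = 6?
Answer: Rational(-749869, 677977) ≈ -1.1060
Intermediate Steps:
Function('H')(g) = 36 (Function('H')(g) = Pow(6, 2) = 36)
Add(Mul(a, Pow(Add(-2135, Function('H')(F)), -1)), Mul(Function('q')(-49), Pow(-323, -1))) = Add(Mul(2640, Pow(Add(-2135, 36), -1)), Mul(-49, Pow(-323, -1))) = Add(Mul(2640, Pow(-2099, -1)), Mul(-49, Rational(-1, 323))) = Add(Mul(2640, Rational(-1, 2099)), Rational(49, 323)) = Add(Rational(-2640, 2099), Rational(49, 323)) = Rational(-749869, 677977)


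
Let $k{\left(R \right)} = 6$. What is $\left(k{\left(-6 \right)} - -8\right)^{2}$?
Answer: $196$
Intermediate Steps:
$\left(k{\left(-6 \right)} - -8\right)^{2} = \left(6 - -8\right)^{2} = \left(6 + 8\right)^{2} = 14^{2} = 196$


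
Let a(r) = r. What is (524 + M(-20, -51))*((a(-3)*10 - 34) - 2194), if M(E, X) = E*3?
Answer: -1047712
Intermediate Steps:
M(E, X) = 3*E
(524 + M(-20, -51))*((a(-3)*10 - 34) - 2194) = (524 + 3*(-20))*((-3*10 - 34) - 2194) = (524 - 60)*((-30 - 34) - 2194) = 464*(-64 - 2194) = 464*(-2258) = -1047712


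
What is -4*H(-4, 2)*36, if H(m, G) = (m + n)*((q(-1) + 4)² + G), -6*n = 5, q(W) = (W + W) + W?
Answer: 2088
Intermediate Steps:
q(W) = 3*W (q(W) = 2*W + W = 3*W)
n = -⅚ (n = -⅙*5 = -⅚ ≈ -0.83333)
H(m, G) = (1 + G)*(-⅚ + m) (H(m, G) = (m - ⅚)*((3*(-1) + 4)² + G) = (-⅚ + m)*((-3 + 4)² + G) = (-⅚ + m)*(1² + G) = (-⅚ + m)*(1 + G) = (1 + G)*(-⅚ + m))
-4*H(-4, 2)*36 = -4*(-⅚ - 4 - ⅚*2 + 2*(-4))*36 = -4*(-⅚ - 4 - 5/3 - 8)*36 = -4*(-29/2)*36 = 58*36 = 2088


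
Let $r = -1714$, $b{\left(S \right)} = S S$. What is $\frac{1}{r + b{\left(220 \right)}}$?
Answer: $\frac{1}{46686} \approx 2.142 \cdot 10^{-5}$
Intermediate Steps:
$b{\left(S \right)} = S^{2}$
$\frac{1}{r + b{\left(220 \right)}} = \frac{1}{-1714 + 220^{2}} = \frac{1}{-1714 + 48400} = \frac{1}{46686}$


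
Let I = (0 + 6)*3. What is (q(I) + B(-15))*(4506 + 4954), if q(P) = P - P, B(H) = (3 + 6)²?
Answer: 766260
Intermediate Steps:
B(H) = 81 (B(H) = 9² = 81)
I = 18 (I = 6*3 = 18)
q(P) = 0
(q(I) + B(-15))*(4506 + 4954) = (0 + 81)*(4506 + 4954) = 81*9460 = 766260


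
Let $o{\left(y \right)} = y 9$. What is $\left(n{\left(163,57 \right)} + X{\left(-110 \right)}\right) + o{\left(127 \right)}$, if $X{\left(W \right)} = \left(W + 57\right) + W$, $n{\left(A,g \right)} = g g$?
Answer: $4229$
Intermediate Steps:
$n{\left(A,g \right)} = g^{2}$
$o{\left(y \right)} = 9 y$
$X{\left(W \right)} = 57 + 2 W$ ($X{\left(W \right)} = \left(57 + W\right) + W = 57 + 2 W$)
$\left(n{\left(163,57 \right)} + X{\left(-110 \right)}\right) + o{\left(127 \right)} = \left(57^{2} + \left(57 + 2 \left(-110\right)\right)\right) + 9 \cdot 127 = \left(3249 + \left(57 - 220\right)\right) + 1143 = \left(3249 - 163\right) + 1143 = 3086 + 1143 = 4229$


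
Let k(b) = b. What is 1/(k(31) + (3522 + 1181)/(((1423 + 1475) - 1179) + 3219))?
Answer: 4938/157781 ≈ 0.031297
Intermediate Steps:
1/(k(31) + (3522 + 1181)/(((1423 + 1475) - 1179) + 3219)) = 1/(31 + (3522 + 1181)/(((1423 + 1475) - 1179) + 3219)) = 1/(31 + 4703/((2898 - 1179) + 3219)) = 1/(31 + 4703/(1719 + 3219)) = 1/(31 + 4703/4938) = 1/(157781/4938) = 4938/157781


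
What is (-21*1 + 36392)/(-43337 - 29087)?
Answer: -36371/72424 ≈ -0.50220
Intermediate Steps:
(-21*1 + 36392)/(-43337 - 29087) = (-21 + 36392)/(-72424) = 36371*(-1/72424) = -36371/72424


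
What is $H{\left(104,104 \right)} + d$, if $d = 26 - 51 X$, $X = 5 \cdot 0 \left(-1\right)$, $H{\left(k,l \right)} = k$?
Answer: $130$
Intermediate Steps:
$X = 0$ ($X = 0 \left(-1\right) = 0$)
$d = 26$ ($d = 26 - 0 = 26 + 0 = 26$)
$H{\left(104,104 \right)} + d = 104 + 26 = 130$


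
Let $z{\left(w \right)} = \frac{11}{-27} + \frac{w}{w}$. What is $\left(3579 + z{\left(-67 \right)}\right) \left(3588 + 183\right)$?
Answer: $\frac{40495931}{3} \approx 1.3499 \cdot 10^{7}$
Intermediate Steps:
$z{\left(w \right)} = \frac{16}{27}$ ($z{\left(w \right)} = 11 \left(- \frac{1}{27}\right) + 1 = - \frac{11}{27} + 1 = \frac{16}{27}$)
$\left(3579 + z{\left(-67 \right)}\right) \left(3588 + 183\right) = \left(3579 + \frac{16}{27}\right) \left(3588 + 183\right) = \frac{96649}{27} \cdot 3771 = \frac{40495931}{3}$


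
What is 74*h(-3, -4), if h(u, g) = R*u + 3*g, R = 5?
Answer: -1998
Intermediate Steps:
h(u, g) = 3*g + 5*u (h(u, g) = 5*u + 3*g = 3*g + 5*u)
74*h(-3, -4) = 74*(3*(-4) + 5*(-3)) = 74*(-12 - 15) = 74*(-27) = -1998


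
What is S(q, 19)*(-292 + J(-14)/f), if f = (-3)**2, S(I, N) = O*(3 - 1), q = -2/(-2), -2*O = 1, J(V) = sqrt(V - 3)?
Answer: 292 - I*sqrt(17)/9 ≈ 292.0 - 0.45812*I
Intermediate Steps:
J(V) = sqrt(-3 + V)
O = -1/2 (O = -1/2*1 = -1/2 ≈ -0.50000)
q = 1 (q = -2*(-1/2) = 1)
S(I, N) = -1 (S(I, N) = -(3 - 1)/2 = -1/2*2 = -1)
f = 9
S(q, 19)*(-292 + J(-14)/f) = -(-292 + sqrt(-3 - 14)/9) = -(-292 + sqrt(-17)*(1/9)) = -(-292 + (I*sqrt(17))*(1/9)) = -(-292 + I*sqrt(17)/9) = 292 - I*sqrt(17)/9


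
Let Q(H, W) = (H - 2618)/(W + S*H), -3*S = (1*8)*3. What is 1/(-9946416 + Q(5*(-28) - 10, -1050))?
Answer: -75/745982584 ≈ -1.0054e-7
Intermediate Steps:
S = -8 (S = -1*8*3/3 = -8*3/3 = -⅓*24 = -8)
Q(H, W) = (-2618 + H)/(W - 8*H) (Q(H, W) = (H - 2618)/(W - 8*H) = (-2618 + H)/(W - 8*H))
1/(-9946416 + Q(5*(-28) - 10, -1050)) = 1/(-9946416 + (-2618 + (5*(-28) - 10))/(-1050 - 8*(5*(-28) - 10))) = 1/(-9946416 + (-2618 + (-140 - 10))/(-1050 - 8*(-140 - 10))) = 1/(-9946416 + (-2618 - 150)/(-1050 - 8*(-150))) = 1/(-9946416 - 2768/(-1050 + 1200)) = 1/(-9946416 - 2768/150) = 1/(-9946416 + (1/150)*(-2768)) = 1/(-9946416 - 1384/75) = 1/(-745982584/75) = -75/745982584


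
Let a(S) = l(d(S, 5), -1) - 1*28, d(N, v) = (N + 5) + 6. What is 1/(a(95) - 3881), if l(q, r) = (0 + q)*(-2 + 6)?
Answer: -1/3485 ≈ -0.00028694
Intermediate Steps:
d(N, v) = 11 + N (d(N, v) = (5 + N) + 6 = 11 + N)
l(q, r) = 4*q (l(q, r) = q*4 = 4*q)
a(S) = 16 + 4*S (a(S) = 4*(11 + S) - 1*28 = (44 + 4*S) - 28 = 16 + 4*S)
1/(a(95) - 3881) = 1/((16 + 4*95) - 3881) = 1/((16 + 380) - 3881) = 1/(396 - 3881) = 1/(-3485) = -1/3485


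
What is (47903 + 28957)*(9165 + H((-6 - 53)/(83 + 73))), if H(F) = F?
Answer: 9157106805/13 ≈ 7.0439e+8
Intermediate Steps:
(47903 + 28957)*(9165 + H((-6 - 53)/(83 + 73))) = (47903 + 28957)*(9165 + (-6 - 53)/(83 + 73)) = 76860*(9165 - 59/156) = 76860*(1429681/156) = 9157106805/13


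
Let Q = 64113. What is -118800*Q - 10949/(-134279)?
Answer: -1022752707796651/134279 ≈ -7.6166e+9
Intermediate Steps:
-118800*Q - 10949/(-134279) = -118800/(1/64113) - 10949/(-134279) = -118800/1/64113 - 10949*(-1/134279) = -118800*64113 + 10949/134279 = -7616624400 + 10949/134279 = -1022752707796651/134279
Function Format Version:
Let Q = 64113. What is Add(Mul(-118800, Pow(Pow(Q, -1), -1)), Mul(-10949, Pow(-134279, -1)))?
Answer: Rational(-1022752707796651, 134279) ≈ -7.6166e+9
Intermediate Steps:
Add(Mul(-118800, Pow(Pow(Q, -1), -1)), Mul(-10949, Pow(-134279, -1))) = Add(Mul(-118800, Pow(Pow(64113, -1), -1)), Mul(-10949, Pow(-134279, -1))) = Add(Mul(-118800, Pow(Rational(1, 64113), -1)), Mul(-10949, Rational(-1, 134279))) = Add(Mul(-118800, 64113), Rational(10949, 134279)) = Add(-7616624400, Rational(10949, 134279)) = Rational(-1022752707796651, 134279)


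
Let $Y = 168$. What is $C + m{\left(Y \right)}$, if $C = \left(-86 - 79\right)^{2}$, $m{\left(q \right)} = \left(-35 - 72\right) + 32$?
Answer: $27150$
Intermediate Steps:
$m{\left(q \right)} = -75$ ($m{\left(q \right)} = -107 + 32 = -75$)
$C = 27225$ ($C = \left(-165\right)^{2} = 27225$)
$C + m{\left(Y \right)} = 27225 - 75 = 27150$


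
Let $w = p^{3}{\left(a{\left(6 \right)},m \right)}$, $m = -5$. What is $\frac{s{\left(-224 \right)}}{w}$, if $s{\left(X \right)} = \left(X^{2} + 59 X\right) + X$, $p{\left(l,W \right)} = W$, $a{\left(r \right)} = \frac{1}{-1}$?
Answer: $- \frac{36736}{125} \approx -293.89$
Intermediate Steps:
$a{\left(r \right)} = -1$
$s{\left(X \right)} = X^{2} + 60 X$
$w = -125$ ($w = \left(-5\right)^{3} = -125$)
$\frac{s{\left(-224 \right)}}{w} = \frac{\left(-224\right) \left(60 - 224\right)}{-125} = \left(-224\right) \left(-164\right) \left(- \frac{1}{125}\right) = 36736 \left(- \frac{1}{125}\right) = - \frac{36736}{125}$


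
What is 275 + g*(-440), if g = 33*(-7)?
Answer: 101915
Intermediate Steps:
g = -231
275 + g*(-440) = 275 - 231*(-440) = 275 + 101640 = 101915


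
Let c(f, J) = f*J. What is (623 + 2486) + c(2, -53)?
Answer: 3003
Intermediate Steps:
c(f, J) = J*f
(623 + 2486) + c(2, -53) = (623 + 2486) - 53*2 = 3109 - 106 = 3003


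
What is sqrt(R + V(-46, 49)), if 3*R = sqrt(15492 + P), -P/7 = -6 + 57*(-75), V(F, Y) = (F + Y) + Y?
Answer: sqrt(52 + sqrt(5051)) ≈ 11.094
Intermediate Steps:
V(F, Y) = F + 2*Y
P = 29967 (P = -7*(-6 + 57*(-75)) = -7*(-6 - 4275) = -7*(-4281) = 29967)
R = sqrt(5051) (R = sqrt(15492 + 29967)/3 = sqrt(45459)/3 = (3*sqrt(5051))/3 = sqrt(5051) ≈ 71.070)
sqrt(R + V(-46, 49)) = sqrt(sqrt(5051) + (-46 + 2*49)) = sqrt(sqrt(5051) + (-46 + 98)) = sqrt(sqrt(5051) + 52) = sqrt(52 + sqrt(5051))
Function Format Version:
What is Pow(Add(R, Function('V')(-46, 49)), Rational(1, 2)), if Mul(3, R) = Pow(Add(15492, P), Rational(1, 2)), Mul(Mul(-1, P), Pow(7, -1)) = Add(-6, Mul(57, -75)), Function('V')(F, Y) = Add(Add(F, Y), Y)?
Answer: Pow(Add(52, Pow(5051, Rational(1, 2))), Rational(1, 2)) ≈ 11.094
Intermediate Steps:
Function('V')(F, Y) = Add(F, Mul(2, Y))
P = 29967 (P = Mul(-7, Add(-6, Mul(57, -75))) = Mul(-7, Add(-6, -4275)) = Mul(-7, -4281) = 29967)
R = Pow(5051, Rational(1, 2)) (R = Mul(Rational(1, 3), Pow(Add(15492, 29967), Rational(1, 2))) = Mul(Rational(1, 3), Pow(45459, Rational(1, 2))) = Mul(Rational(1, 3), Mul(3, Pow(5051, Rational(1, 2)))) = Pow(5051, Rational(1, 2)) ≈ 71.070)
Pow(Add(R, Function('V')(-46, 49)), Rational(1, 2)) = Pow(Add(Pow(5051, Rational(1, 2)), Add(-46, Mul(2, 49))), Rational(1, 2)) = Pow(Add(Pow(5051, Rational(1, 2)), Add(-46, 98)), Rational(1, 2)) = Pow(Add(Pow(5051, Rational(1, 2)), 52), Rational(1, 2)) = Pow(Add(52, Pow(5051, Rational(1, 2))), Rational(1, 2))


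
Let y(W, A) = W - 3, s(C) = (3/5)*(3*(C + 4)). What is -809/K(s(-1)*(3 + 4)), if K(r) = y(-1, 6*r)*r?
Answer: 4045/756 ≈ 5.3505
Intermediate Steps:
s(C) = 36/5 + 9*C/5 (s(C) = (3*(⅕))*(3*(4 + C)) = 3*(12 + 3*C)/5 = 36/5 + 9*C/5)
y(W, A) = -3 + W
K(r) = -4*r (K(r) = (-3 - 1)*r = -4*r)
-809/K(s(-1)*(3 + 4)) = -809*(-1/(4*(3 + 4)*(36/5 + (9/5)*(-1)))) = -809*(-1/(28*(36/5 - 9/5))) = -809/((-108*7/5)) = -809/((-4*189/5)) = -809/(-756/5) = -809*(-5/756) = 4045/756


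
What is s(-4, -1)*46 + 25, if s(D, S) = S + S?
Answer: -67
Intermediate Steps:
s(D, S) = 2*S
s(-4, -1)*46 + 25 = (2*(-1))*46 + 25 = -2*46 + 25 = -92 + 25 = -67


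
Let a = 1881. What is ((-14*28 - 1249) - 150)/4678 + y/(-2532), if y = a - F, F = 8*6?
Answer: -2184931/1974116 ≈ -1.1068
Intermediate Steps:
F = 48
y = 1833 (y = 1881 - 1*48 = 1881 - 48 = 1833)
((-14*28 - 1249) - 150)/4678 + y/(-2532) = ((-14*28 - 1249) - 150)/4678 + 1833/(-2532) = ((-392 - 1249) - 150)*(1/4678) + 1833*(-1/2532) = (-1641 - 150)*(1/4678) - 611/844 = -1791*1/4678 - 611/844 = -1791/4678 - 611/844 = -2184931/1974116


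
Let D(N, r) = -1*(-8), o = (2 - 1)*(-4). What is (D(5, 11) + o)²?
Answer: 16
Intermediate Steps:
o = -4 (o = 1*(-4) = -4)
D(N, r) = 8
(D(5, 11) + o)² = (8 - 4)² = 4² = 16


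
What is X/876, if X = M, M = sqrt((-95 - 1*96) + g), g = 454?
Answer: sqrt(263)/876 ≈ 0.018513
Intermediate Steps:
M = sqrt(263) (M = sqrt((-95 - 1*96) + 454) = sqrt((-95 - 96) + 454) = sqrt(-191 + 454) = sqrt(263) ≈ 16.217)
X = sqrt(263) ≈ 16.217
X/876 = sqrt(263)/876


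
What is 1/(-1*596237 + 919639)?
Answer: 1/323402 ≈ 3.0921e-6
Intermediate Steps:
1/(-1*596237 + 919639) = 1/(-596237 + 919639) = 1/323402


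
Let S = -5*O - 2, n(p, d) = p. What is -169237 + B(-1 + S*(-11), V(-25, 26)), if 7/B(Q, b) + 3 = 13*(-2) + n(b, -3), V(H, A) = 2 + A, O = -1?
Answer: -169244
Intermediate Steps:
S = 3 (S = -5*(-1) - 2 = 5 - 2 = 3)
B(Q, b) = 7/(-29 + b) (B(Q, b) = 7/(-3 + (13*(-2) + b)) = 7/(-3 + (-26 + b)) = 7/(-29 + b))
-169237 + B(-1 + S*(-11), V(-25, 26)) = -169237 + 7/(-29 + (2 + 26)) = -169237 + 7/(-29 + 28) = -169237 + 7/(-1) = -169237 + 7*(-1) = -169237 - 7 = -169244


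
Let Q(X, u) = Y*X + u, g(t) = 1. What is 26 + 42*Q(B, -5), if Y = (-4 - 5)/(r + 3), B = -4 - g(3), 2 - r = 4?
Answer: 1706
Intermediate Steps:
r = -2 (r = 2 - 1*4 = 2 - 4 = -2)
B = -5 (B = -4 - 1*1 = -4 - 1 = -5)
Y = -9 (Y = (-4 - 5)/(-2 + 3) = -9/1 = -9*1 = -9)
Q(X, u) = u - 9*X (Q(X, u) = -9*X + u = u - 9*X)
26 + 42*Q(B, -5) = 26 + 42*(-5 - 9*(-5)) = 26 + 42*(-5 + 45) = 26 + 42*40 = 26 + 1680 = 1706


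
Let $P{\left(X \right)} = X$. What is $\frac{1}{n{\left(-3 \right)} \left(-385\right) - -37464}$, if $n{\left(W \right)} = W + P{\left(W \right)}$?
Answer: $\frac{1}{39774} \approx 2.5142 \cdot 10^{-5}$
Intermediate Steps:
$n{\left(W \right)} = 2 W$ ($n{\left(W \right)} = W + W = 2 W$)
$\frac{1}{n{\left(-3 \right)} \left(-385\right) - -37464} = \frac{1}{2 \left(-3\right) \left(-385\right) - -37464} = \frac{1}{\left(-6\right) \left(-385\right) + 37464} = \frac{1}{2310 + 37464} = \frac{1}{39774}$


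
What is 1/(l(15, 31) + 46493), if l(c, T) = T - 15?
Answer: 1/46509 ≈ 2.1501e-5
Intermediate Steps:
l(c, T) = -15 + T
1/(l(15, 31) + 46493) = 1/((-15 + 31) + 46493) = 1/(16 + 46493) = 1/46509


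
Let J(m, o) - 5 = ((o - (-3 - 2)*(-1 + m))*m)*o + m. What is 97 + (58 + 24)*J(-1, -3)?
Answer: -2773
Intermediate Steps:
J(m, o) = 5 + m + m*o*(-5 + o + 5*m) (J(m, o) = 5 + (((o - (-3 - 2)*(-1 + m))*m)*o + m) = 5 + (((o - (-5)*(-1 + m))*m)*o + m) = 5 + (((o - (5 - 5*m))*m)*o + m) = 5 + (((o + (-5 + 5*m))*m)*o + m) = 5 + (((-5 + o + 5*m)*m)*o + m) = 5 + ((m*(-5 + o + 5*m))*o + m) = 5 + (m*o*(-5 + o + 5*m) + m) = 5 + (m + m*o*(-5 + o + 5*m)) = 5 + m + m*o*(-5 + o + 5*m))
97 + (58 + 24)*J(-1, -3) = 97 + (58 + 24)*(5 - 1 - 1*(-3)**2 - 5*(-1)*(-3) + 5*(-3)*(-1)**2) = 97 + 82*(5 - 1 - 1*9 - 15 + 5*(-3)*1) = 97 + 82*(5 - 1 - 9 - 15 - 15) = 97 + 82*(-35) = 97 - 2870 = -2773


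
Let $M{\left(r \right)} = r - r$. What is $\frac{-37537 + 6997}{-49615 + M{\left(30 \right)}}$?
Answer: $\frac{6108}{9923} \approx 0.61554$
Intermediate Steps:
$M{\left(r \right)} = 0$
$\frac{-37537 + 6997}{-49615 + M{\left(30 \right)}} = \frac{-37537 + 6997}{-49615 + 0} = - \frac{30540}{-49615} = \left(-30540\right) \left(- \frac{1}{49615}\right) = \frac{6108}{9923}$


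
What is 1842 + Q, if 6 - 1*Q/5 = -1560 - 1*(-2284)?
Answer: -1748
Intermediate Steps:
Q = -3590 (Q = 30 - 5*(-1560 - 1*(-2284)) = 30 - 5*(-1560 + 2284) = 30 - 5*724 = 30 - 3620 = -3590)
1842 + Q = 1842 - 3590 = -1748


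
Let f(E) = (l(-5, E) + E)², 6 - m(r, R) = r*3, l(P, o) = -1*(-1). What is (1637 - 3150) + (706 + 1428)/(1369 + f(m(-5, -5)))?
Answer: -2801455/1853 ≈ -1511.8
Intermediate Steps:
l(P, o) = 1
m(r, R) = 6 - 3*r (m(r, R) = 6 - r*3 = 6 - 3*r)
f(E) = (1 + E)²
(1637 - 3150) + (706 + 1428)/(1369 + f(m(-5, -5))) = (1637 - 3150) + (706 + 1428)/(1369 + (1 + (6 - 3*(-5)))²) = -1513 + 2134/(1369 + (1 + (6 + 15))²) = -1513 + 2134/(1369 + (1 + 21)²) = -1513 + 2134/(1369 + 22²) = -1513 + 2134/(1369 + 484) = -1513 + 2134/1853 = -2801455/1853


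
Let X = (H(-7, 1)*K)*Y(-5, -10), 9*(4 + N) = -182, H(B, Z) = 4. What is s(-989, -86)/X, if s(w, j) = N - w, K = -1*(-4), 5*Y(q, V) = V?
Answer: -8683/288 ≈ -30.149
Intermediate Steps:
Y(q, V) = V/5
K = 4
N = -218/9 (N = -4 + (1/9)*(-182) = -4 - 182/9 = -218/9 ≈ -24.222)
s(w, j) = -218/9 - w
X = -32 (X = (4*4)*((1/5)*(-10)) = 16*(-2) = -32)
s(-989, -86)/X = (-218/9 - 1*(-989))/(-32) = (-218/9 + 989)*(-1/32) = (8683/9)*(-1/32) = -8683/288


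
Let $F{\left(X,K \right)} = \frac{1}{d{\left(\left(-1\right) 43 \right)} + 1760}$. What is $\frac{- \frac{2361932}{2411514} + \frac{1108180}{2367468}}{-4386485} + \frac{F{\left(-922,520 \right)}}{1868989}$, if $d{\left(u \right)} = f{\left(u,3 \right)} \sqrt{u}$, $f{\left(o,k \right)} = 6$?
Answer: $\frac{58868330086427638924039}{503671210690234797436826768805} - \frac{3 i \sqrt{43}}{2896136760686} \approx 1.1688 \cdot 10^{-7} - 6.7926 \cdot 10^{-12} i$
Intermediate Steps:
$d{\left(u \right)} = 6 \sqrt{u}$
$F{\left(X,K \right)} = \frac{1}{1760 + 6 i \sqrt{43}}$ ($F{\left(X,K \right)} = \frac{1}{6 \sqrt{\left(-1\right) 43} + 1760} = \frac{1}{6 \sqrt{-43} + 1760} = \frac{1}{6 i \sqrt{43} + 1760} = \frac{1}{1760 + 6 i \sqrt{43}}$)
$\frac{- \frac{2361932}{2411514} + \frac{1108180}{2367468}}{-4386485} + \frac{F{\left(-922,520 \right)}}{1868989} = \frac{- \frac{2361932}{2411514} + \frac{1108180}{2367468}}{-4386485} + \frac{\frac{440}{774787} - \frac{3 i \sqrt{43}}{1549574}}{1868989} = \left(\left(-2361932\right) \frac{1}{2411514} + 1108180 \cdot \frac{1}{2367468}\right) \left(- \frac{1}{4386485}\right) + \left(\frac{440}{774787} - \frac{3 i \sqrt{43}}{1549574}\right) \frac{1}{1868989} = \left(- \frac{1180966}{1205757} + \frac{277045}{591867}\right) \left(- \frac{1}{4386485}\right) + \left(\frac{440}{1448068380343} - \frac{3 i \sqrt{43}}{2896136760686}\right) = \left(- \frac{40547317273}{79294197591}\right) \left(- \frac{1}{4386485}\right) + \left(\frac{440}{1448068380343} - \frac{3 i \sqrt{43}}{2896136760686}\right) = \frac{40547317273}{347822808319957635} + \left(\frac{440}{1448068380343} - \frac{3 i \sqrt{43}}{2896136760686}\right) = \frac{58868330086427638924039}{503671210690234797436826768805} - \frac{3 i \sqrt{43}}{2896136760686}$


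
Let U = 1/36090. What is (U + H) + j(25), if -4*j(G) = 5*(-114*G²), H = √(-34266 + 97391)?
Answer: 1607132813/18045 + 25*√101 ≈ 89314.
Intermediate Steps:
H = 25*√101 (H = √63125 = 25*√101 ≈ 251.25)
U = 1/36090 ≈ 2.7709e-5
j(G) = 285*G²/2 (j(G) = -5*(-114*G²)/4 = -(-285)*G²/2 = 285*G²/2)
(U + H) + j(25) = (1/36090 + 25*√101) + (285/2)*25² = (1/36090 + 25*√101) + (285/2)*625 = (1/36090 + 25*√101) + 178125/2 = 1607132813/18045 + 25*√101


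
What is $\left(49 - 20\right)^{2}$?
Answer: $841$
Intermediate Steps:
$\left(49 - 20\right)^{2} = 29^{2} = 841$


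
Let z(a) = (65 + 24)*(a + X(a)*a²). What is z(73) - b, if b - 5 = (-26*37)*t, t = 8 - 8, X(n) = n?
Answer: 34629005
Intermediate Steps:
t = 0
z(a) = 89*a + 89*a³ (z(a) = (65 + 24)*(a + a*a²) = 89*(a + a³) = 89*a + 89*a³)
b = 5 (b = 5 - 26*37*0 = 5 - 962*0 = 5 + 0 = 5)
z(73) - b = 89*73*(1 + 73²) - 1*5 = 89*73*(1 + 5329) - 5 = 89*73*5330 - 5 = 34629010 - 5 = 34629005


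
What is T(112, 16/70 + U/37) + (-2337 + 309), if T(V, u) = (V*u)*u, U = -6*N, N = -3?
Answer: -472138484/239575 ≈ -1970.7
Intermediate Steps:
U = 18 (U = -6*(-3) = 18)
T(V, u) = V*u**2
T(112, 16/70 + U/37) + (-2337 + 309) = 112*(16/70 + 18/37)**2 + (-2337 + 309) = 112*(16*(1/70) + 18*(1/37))**2 - 2028 = 112*(8/35 + 18/37)**2 - 2028 = 112*(926/1295)**2 - 2028 = 112*(857476/1677025) - 2028 = 13719616/239575 - 2028 = -472138484/239575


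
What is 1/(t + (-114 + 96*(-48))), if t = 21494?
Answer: 1/16772 ≈ 5.9623e-5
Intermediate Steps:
1/(t + (-114 + 96*(-48))) = 1/(21494 + (-114 + 96*(-48))) = 1/(21494 + (-114 - 4608)) = 1/(21494 - 4722) = 1/16772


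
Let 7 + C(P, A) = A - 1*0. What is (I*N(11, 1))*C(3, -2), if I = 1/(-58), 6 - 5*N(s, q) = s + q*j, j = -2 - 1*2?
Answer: -9/290 ≈ -0.031034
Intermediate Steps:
j = -4 (j = -2 - 2 = -4)
C(P, A) = -7 + A (C(P, A) = -7 + (A - 1*0) = -7 + (A + 0) = -7 + A)
N(s, q) = 6/5 - s/5 + 4*q/5 (N(s, q) = 6/5 - (s + q*(-4))/5 = 6/5 - (s - 4*q)/5 = 6/5 + (-s/5 + 4*q/5) = 6/5 - s/5 + 4*q/5)
I = -1/58 ≈ -0.017241
(I*N(11, 1))*C(3, -2) = (-(6/5 - ⅕*11 + (⅘)*1)/58)*(-7 - 2) = -(6/5 - 11/5 + ⅘)/58*(-9) = -1/58*(-⅕)*(-9) = (1/290)*(-9) = -9/290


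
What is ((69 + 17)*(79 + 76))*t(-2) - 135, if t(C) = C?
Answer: -26795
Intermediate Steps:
((69 + 17)*(79 + 76))*t(-2) - 135 = ((69 + 17)*(79 + 76))*(-2) - 135 = (86*155)*(-2) - 135 = 13330*(-2) - 135 = -26660 - 135 = -26795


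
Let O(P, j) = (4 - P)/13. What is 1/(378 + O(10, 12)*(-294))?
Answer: 13/6678 ≈ 0.0019467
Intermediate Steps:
O(P, j) = 4/13 - P/13 (O(P, j) = (4 - P)*(1/13) = 4/13 - P/13)
1/(378 + O(10, 12)*(-294)) = 1/(378 + (4/13 - 1/13*10)*(-294)) = 1/(378 + (4/13 - 10/13)*(-294)) = 1/(378 - 6/13*(-294)) = 1/(378 + 1764/13) = 1/(6678/13) = 13/6678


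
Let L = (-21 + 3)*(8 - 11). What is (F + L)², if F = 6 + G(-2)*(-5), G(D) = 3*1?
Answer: 2025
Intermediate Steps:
G(D) = 3
L = 54 (L = -18*(-3) = 54)
F = -9 (F = 6 + 3*(-5) = 6 - 15 = -9)
(F + L)² = (-9 + 54)² = 45² = 2025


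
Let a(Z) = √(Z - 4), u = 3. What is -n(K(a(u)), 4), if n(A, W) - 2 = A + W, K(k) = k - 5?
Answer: -1 - I ≈ -1.0 - 1.0*I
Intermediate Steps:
a(Z) = √(-4 + Z)
K(k) = -5 + k
n(A, W) = 2 + A + W (n(A, W) = 2 + (A + W) = 2 + A + W)
-n(K(a(u)), 4) = -(2 + (-5 + √(-4 + 3)) + 4) = -(2 + (-5 + √(-1)) + 4) = -(2 + (-5 + I) + 4) = -(1 + I) = -1 - I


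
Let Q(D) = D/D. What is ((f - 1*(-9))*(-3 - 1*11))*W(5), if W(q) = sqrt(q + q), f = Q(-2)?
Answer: -140*sqrt(10) ≈ -442.72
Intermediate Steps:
Q(D) = 1
f = 1
W(q) = sqrt(2)*sqrt(q) (W(q) = sqrt(2*q) = sqrt(2)*sqrt(q))
((f - 1*(-9))*(-3 - 1*11))*W(5) = ((1 - 1*(-9))*(-3 - 1*11))*(sqrt(2)*sqrt(5)) = ((1 + 9)*(-3 - 11))*sqrt(10) = (10*(-14))*sqrt(10) = -140*sqrt(10)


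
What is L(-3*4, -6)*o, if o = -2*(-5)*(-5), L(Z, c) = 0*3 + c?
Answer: 300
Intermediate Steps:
L(Z, c) = c (L(Z, c) = 0 + c = c)
o = -50 (o = 10*(-5) = -50)
L(-3*4, -6)*o = -6*(-50) = 300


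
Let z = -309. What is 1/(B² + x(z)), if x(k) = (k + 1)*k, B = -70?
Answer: 1/100072 ≈ 9.9928e-6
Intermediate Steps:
x(k) = k*(1 + k) (x(k) = (1 + k)*k = k*(1 + k))
1/(B² + x(z)) = 1/((-70)² - 309*(1 - 309)) = 1/(4900 - 309*(-308)) = 1/(4900 + 95172) = 1/100072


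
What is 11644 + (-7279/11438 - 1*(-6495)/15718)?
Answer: 523336780546/44945621 ≈ 11644.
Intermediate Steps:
11644 + (-7279/11438 - 1*(-6495)/15718) = 11644 + (-7279*1/11438 + 6495*(1/15718)) = 11644 + (-7279/11438 + 6495/15718) = 11644 - 10030378/44945621 = 523336780546/44945621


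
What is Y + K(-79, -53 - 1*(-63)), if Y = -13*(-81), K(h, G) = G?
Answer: 1063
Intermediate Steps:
Y = 1053
Y + K(-79, -53 - 1*(-63)) = 1053 + (-53 - 1*(-63)) = 1053 + (-53 + 63) = 1053 + 10 = 1063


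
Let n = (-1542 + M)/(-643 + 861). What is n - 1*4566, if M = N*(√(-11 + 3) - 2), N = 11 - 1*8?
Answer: -498468/109 + 3*I*√2/109 ≈ -4573.1 + 0.038923*I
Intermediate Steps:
N = 3 (N = 11 - 8 = 3)
M = -6 + 6*I*√2 (M = 3*(√(-11 + 3) - 2) = 3*(√(-8) - 2) = 3*(2*I*√2 - 2) = 3*(-2 + 2*I*√2) = -6 + 6*I*√2 ≈ -6.0 + 8.4853*I)
n = -774/109 + 3*I*√2/109 (n = (-1542 + (-6 + 6*I*√2))/(-643 + 861) = (-1548 + 6*I*√2)/218 = (-1548 + 6*I*√2)*(1/218) = -774/109 + 3*I*√2/109 ≈ -7.1009 + 0.038923*I)
n - 1*4566 = (-774/109 + 3*I*√2/109) - 1*4566 = (-774/109 + 3*I*√2/109) - 4566 = -498468/109 + 3*I*√2/109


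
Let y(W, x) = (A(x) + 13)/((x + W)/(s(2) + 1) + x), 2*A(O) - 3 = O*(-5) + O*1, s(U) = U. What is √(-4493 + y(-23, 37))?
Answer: I*√11236070/50 ≈ 67.041*I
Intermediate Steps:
A(O) = 3/2 - 2*O (A(O) = 3/2 + (O*(-5) + O*1)/2 = 3/2 + (-5*O + O)/2 = 3/2 + (-4*O)/2 = 3/2 - 2*O)
y(W, x) = (29/2 - 2*x)/(W/3 + 4*x/3) (y(W, x) = ((3/2 - 2*x) + 13)/((x + W)/(2 + 1) + x) = (29/2 - 2*x)/((W + x)/3 + x) = (29/2 - 2*x)/((W + x)*(⅓) + x) = (29/2 - 2*x)/((W/3 + x/3) + x) = (29/2 - 2*x)/(W/3 + 4*x/3))
√(-4493 + y(-23, 37)) = √(-4493 + 3*(29 - 4*37)/(2*(-23 + 4*37))) = √(-4493 + 3*(29 - 148)/(2*(-23 + 148))) = √(-4493 + (3/2)*(-119)/125) = √(-4493 + (3/2)*(1/125)*(-119)) = √(-4493 - 357/250) = √(-1123607/250) = I*√11236070/50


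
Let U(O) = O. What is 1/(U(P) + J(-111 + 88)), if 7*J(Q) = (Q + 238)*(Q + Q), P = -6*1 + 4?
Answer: -7/9904 ≈ -0.00070679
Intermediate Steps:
P = -2 (P = -6 + 4 = -2)
J(Q) = 2*Q*(238 + Q)/7 (J(Q) = ((Q + 238)*(Q + Q))/7 = ((238 + Q)*(2*Q))/7 = (2*Q*(238 + Q))/7 = 2*Q*(238 + Q)/7)
1/(U(P) + J(-111 + 88)) = 1/(-2 + 2*(-111 + 88)*(238 + (-111 + 88))/7) = 1/(-2 + (2/7)*(-23)*(238 - 23)) = 1/(-2 + (2/7)*(-23)*215) = 1/(-2 - 9890/7) = 1/(-9904/7) = -7/9904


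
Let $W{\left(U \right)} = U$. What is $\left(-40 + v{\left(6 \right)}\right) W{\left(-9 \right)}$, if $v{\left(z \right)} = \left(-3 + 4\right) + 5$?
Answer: $306$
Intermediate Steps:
$v{\left(z \right)} = 6$ ($v{\left(z \right)} = 1 + 5 = 6$)
$\left(-40 + v{\left(6 \right)}\right) W{\left(-9 \right)} = \left(-40 + 6\right) \left(-9\right) = \left(-34\right) \left(-9\right) = 306$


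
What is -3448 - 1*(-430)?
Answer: -3018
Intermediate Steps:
-3448 - 1*(-430) = -3448 + 430 = -3018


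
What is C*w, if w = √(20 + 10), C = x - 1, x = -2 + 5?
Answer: 2*√30 ≈ 10.954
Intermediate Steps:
x = 3
C = 2 (C = 3 - 1 = 2)
w = √30 ≈ 5.4772
C*w = 2*√30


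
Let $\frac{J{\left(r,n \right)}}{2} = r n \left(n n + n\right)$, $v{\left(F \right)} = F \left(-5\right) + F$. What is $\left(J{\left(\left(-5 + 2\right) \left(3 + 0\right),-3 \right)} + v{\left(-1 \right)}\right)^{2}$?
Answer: $107584$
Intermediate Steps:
$v{\left(F \right)} = - 4 F$ ($v{\left(F \right)} = - 5 F + F = - 4 F$)
$J{\left(r,n \right)} = 2 n r \left(n + n^{2}\right)$ ($J{\left(r,n \right)} = 2 r n \left(n n + n\right) = 2 n r \left(n^{2} + n\right) = 2 n r \left(n + n^{2}\right)$)
$\left(J{\left(\left(-5 + 2\right) \left(3 + 0\right),-3 \right)} + v{\left(-1 \right)}\right)^{2} = \left(2 \left(-5 + 2\right) \left(3 + 0\right) \left(-3\right)^{2} \left(1 - 3\right) - -4\right)^{2} = \left(2 \left(\left(-3\right) 3\right) 9 \left(-2\right) + 4\right)^{2} = \left(2 \left(-9\right) 9 \left(-2\right) + 4\right)^{2} = \left(324 + 4\right)^{2} = 328^{2} = 107584$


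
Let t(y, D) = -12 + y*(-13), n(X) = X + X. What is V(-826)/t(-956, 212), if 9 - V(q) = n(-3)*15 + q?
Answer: 925/12416 ≈ 0.074501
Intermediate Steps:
n(X) = 2*X
t(y, D) = -12 - 13*y
V(q) = 99 - q (V(q) = 9 - ((2*(-3))*15 + q) = 9 - (-6*15 + q) = 9 - (-90 + q) = 9 + (90 - q) = 99 - q)
V(-826)/t(-956, 212) = (99 - 1*(-826))/(-12 - 13*(-956)) = (99 + 826)/(-12 + 12428) = 925/12416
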